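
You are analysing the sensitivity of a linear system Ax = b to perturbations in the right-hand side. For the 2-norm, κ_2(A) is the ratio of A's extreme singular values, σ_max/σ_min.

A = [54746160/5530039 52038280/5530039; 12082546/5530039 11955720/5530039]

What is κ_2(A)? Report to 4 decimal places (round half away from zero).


AᵀA = [1869797711236/18192344641 1780696930320/18192344641; 1780696930320/18192344641 1695967772800/18192344641]; tr = 4239911396/21631801, det = 15366400/21631801
char-poly roots: 196 and 78400/21631801
κ = σ_max/σ_min = 14/(280/4651) = 232.5500

232.5500


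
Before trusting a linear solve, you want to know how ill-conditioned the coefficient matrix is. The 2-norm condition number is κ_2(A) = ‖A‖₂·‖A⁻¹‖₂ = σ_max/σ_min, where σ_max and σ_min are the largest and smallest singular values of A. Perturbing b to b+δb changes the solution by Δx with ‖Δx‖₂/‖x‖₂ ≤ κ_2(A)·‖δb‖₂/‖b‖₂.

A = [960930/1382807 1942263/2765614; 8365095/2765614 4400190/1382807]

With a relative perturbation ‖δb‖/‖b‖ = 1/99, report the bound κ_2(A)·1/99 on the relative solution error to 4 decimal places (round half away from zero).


M = AᵀA = [43824128625/4550042116 11503386720/1137510529; 11503386720/1137510529 48315927249/4550042116]. tr(M)=54780057/2705138, det(M)=164025/21641104
λ_max, λ_min = (54780057/2705138 ± √750158197448256/1829442899761)/2 = 81/4, 2025/5410276
σ_max=√(81/4)=(9/2), σ_min=√(2025/5410276)=(45/2326) → κ = 232.6000
bound on ‖Δx‖/‖x‖: κ·ε = 232.6000·1/99 = 2.3495

2.3495


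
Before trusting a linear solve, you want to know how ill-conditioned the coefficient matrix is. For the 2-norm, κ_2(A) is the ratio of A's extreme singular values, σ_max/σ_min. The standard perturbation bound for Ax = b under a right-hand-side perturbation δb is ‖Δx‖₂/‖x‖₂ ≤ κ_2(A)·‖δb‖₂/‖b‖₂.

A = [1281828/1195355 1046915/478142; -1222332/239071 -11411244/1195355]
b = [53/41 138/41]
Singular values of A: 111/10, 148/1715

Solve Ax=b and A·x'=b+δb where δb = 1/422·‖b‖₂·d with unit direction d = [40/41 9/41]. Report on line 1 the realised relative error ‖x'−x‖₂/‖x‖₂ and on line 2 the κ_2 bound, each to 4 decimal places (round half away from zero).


largest singular value 111/10, smallest 148/1715
κ = σ_max/σ_min = (111/10)/(148/1715) = 128.6250
worst-case relative error ≤ 128.6250 × 1/422 = 0.3048
solve Ax = b  →  x = [-20.5763 10.6677]
‖b‖ = 3.6056, ‖x‖ = 23.1773
with δb = [0.0083 0.0019], A·Δx = δb → ‖Δx‖ = 0.0990
relative error = 0.0043
realised/bound (from unrounded values) ≈ 0.0140

0.0043
0.3048


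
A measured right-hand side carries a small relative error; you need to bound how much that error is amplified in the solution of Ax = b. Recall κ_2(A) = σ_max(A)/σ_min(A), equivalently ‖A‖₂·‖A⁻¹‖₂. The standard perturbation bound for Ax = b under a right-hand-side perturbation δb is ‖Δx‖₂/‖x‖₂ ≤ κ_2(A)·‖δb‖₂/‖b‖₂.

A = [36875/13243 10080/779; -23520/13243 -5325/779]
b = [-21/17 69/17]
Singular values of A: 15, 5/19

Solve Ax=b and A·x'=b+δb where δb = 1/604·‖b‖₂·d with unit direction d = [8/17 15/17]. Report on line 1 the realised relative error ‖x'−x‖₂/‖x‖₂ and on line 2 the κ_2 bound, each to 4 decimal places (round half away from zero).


0.0023
0.0944

σ_max = 15, σ_min = 5/19
condition number: 15 ÷ (5/19) = 57.0000
bound on ‖Δx‖/‖x‖: κ·ε = 57.0000·1/604 = 0.0944
solve Ax = b  →  x = [-11.1659 2.3073]
2-norm of b is 4.2426; of x, 11.4018
re-solving with b+δb shifts x by Δx of norm 0.0267
dividing the unrounded norms, ‖Δx‖/‖x‖ = 0.0023
so the bound overstates the realised error by a factor of ≈ 40.3113 (computed from the unrounded values)


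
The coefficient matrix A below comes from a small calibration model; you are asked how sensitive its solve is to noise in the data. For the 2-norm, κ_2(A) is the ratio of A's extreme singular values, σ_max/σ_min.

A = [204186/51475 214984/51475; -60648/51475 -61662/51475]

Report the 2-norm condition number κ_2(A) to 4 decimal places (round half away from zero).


form AᵀA = [72592164/4239481 76218240/4239481; 76218240/4239481 80032516/4239481] with trace 181480/5041 and determinant 144/5041
solving λ² − 181480/5041·λ + 144/5041 = 0 gives λ = 36, 4/5041
κ_2(A) = √(λ_max/λ_min) = √(36 / (4/5041)) = 213.0000

213.0000


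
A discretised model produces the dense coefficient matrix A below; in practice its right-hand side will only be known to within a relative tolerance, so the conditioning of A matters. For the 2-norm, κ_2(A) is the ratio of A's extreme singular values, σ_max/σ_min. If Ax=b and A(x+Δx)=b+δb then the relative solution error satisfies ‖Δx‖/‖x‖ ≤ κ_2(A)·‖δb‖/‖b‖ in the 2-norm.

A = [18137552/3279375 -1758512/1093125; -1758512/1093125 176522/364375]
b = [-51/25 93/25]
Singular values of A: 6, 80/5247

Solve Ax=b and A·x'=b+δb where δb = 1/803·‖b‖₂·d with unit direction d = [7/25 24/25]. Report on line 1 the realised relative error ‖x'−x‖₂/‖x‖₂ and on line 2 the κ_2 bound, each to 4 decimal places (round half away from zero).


0.0018
0.4901

largest singular value 6, smallest 80/5247
condition number: 6 ÷ (80/5247) = 393.5250
perturbation bound = 393.5250·1/803 = 0.4901
solve Ax = b  →  x = [54.6135 189.0320]
‖b‖ = 4.2426, ‖x‖ = 196.7631
Δx = A⁻¹·δb where δb = 1/803·4.2426·d; ‖Δx‖ = 0.3465
relative error = 0.0018
so the bound overstates the realised error by a factor of ≈ 278.2651 (computed from the unrounded values)


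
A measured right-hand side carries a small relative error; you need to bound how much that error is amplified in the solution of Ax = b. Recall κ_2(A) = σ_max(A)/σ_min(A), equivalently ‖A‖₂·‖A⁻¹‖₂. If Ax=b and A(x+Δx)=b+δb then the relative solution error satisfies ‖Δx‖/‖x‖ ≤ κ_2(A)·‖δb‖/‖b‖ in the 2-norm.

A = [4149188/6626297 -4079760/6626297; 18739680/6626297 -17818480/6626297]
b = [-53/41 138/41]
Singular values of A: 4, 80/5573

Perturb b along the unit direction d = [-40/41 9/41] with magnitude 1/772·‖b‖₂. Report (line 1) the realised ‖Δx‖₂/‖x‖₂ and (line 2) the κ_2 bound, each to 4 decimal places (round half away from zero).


0.0023
0.3609

from the listed singular values, σ₁ = 4, σ_n = 80/5573
κ_2(A) = 4 / (80/5573) = 278.6500
κ_2(A)·‖δb‖/‖b‖ = 0.3609
solve Ax = b  →  x = [96.6293 100.3733]
‖b‖ = 3.6056, ‖x‖ = 139.3270
re-solving with b+δb shifts x by Δx of norm 0.3254
realised ‖Δx‖/‖x‖ = 0.0023
so the bound overstates the realised error by a factor of ≈ 154.5694 (computed from the unrounded values)


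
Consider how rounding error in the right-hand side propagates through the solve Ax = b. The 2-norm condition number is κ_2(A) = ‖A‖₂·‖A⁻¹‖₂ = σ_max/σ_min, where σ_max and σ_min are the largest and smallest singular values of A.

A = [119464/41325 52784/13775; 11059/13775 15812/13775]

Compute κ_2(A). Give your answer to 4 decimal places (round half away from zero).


AᵀA = [24595777/2732409 10928612/910803; 10928612/910803 4857872/303601]; tr = 68316625/2732409, det = 160000/2732409
solving λ² − 68316625/2732409·λ + 160000/2732409 = 0 gives λ = 25, 6400/2732409
σ_max=√25=5, σ_min=√(6400/2732409)=(80/1653) → κ = 103.3125

103.3125


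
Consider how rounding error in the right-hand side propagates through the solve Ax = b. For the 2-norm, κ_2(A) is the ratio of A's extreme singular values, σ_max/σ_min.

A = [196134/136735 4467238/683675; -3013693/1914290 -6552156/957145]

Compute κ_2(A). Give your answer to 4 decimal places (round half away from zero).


201.2500

M = AᵀA = [790591225/174292804 109748100258/5446650125; 109748100258/5446650125 2438909938516/27233250625]. tr(M)=6097417769/64802500, det(M)=88529281/405015625
eigenvalues of AᵀA: λ = (tr ± √(tr²−4·det))/2 = 9409/100, 37636/16200625
σ_max=√(9409/100)=(97/10), σ_min=√(37636/16200625)=(194/4025) → κ = 201.2500


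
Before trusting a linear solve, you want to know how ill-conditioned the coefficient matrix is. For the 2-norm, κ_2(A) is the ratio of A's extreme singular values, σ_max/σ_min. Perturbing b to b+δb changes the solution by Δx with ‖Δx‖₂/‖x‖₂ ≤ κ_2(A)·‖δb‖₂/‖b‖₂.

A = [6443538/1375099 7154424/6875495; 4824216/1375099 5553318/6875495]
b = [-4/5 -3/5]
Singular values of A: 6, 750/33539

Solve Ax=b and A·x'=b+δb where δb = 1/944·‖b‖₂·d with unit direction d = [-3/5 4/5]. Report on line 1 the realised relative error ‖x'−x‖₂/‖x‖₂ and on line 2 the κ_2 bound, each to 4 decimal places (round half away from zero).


0.2842
0.2842

largest singular value 6, smallest 750/33539
κ = σ_max/σ_min = 6/(750/33539) = 268.3120
perturbation bound = 268.3120·1/944 = 0.2842
solve Ax = b  →  x = [-0.1626 -0.0366]
‖b‖₂ = 1.0000 and ‖x‖₂ = 0.1667
Δx = A⁻¹·δb where δb = 1/944·1.0000·d; ‖Δx‖ = 0.0474
dividing the unrounded norms, ‖Δx‖/‖x‖ = 0.2842
tightness: 0.2842 against a bound of 0.2842; the bound is attained (ratio 1)


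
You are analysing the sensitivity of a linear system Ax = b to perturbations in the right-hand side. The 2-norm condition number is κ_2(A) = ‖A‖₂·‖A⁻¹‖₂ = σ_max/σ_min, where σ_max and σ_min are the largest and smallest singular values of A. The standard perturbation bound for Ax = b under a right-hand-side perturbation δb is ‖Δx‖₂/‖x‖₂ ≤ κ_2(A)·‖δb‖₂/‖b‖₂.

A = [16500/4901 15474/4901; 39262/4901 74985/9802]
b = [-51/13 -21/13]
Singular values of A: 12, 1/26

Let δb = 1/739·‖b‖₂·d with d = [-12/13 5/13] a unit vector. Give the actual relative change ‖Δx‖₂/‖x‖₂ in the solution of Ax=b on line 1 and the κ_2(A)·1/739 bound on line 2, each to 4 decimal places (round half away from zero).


0.0019
0.4222

from the listed singular values, σ₁ = 12, σ_n = 1/26
κ = σ_max/σ_min = 12/(1/26) = 312.0000
worst-case relative error ≤ 312.0000 × 1/739 = 0.4222
solve Ax = b  →  x = [-53.9741 56.3103]
‖b‖₂ = 4.2426 and ‖x‖₂ = 78.0004
re-solving with b+δb shifts x by Δx of norm 0.1493
realised ‖Δx‖/‖x‖ = 0.0019
tightness: 0.0019 against a bound of 0.4222 (unrounded ratio ≈ 0.0045)


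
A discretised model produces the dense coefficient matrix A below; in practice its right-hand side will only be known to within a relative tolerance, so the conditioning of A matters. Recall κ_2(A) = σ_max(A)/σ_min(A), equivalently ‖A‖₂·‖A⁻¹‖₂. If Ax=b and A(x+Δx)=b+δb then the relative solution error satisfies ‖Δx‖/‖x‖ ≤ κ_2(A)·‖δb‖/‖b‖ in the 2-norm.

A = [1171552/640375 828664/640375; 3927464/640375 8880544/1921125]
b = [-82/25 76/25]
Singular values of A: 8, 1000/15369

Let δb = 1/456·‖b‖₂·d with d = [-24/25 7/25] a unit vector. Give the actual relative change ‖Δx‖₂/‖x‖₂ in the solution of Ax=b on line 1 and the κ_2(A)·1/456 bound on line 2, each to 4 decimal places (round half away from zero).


largest singular value 8, smallest 1000/15369
κ_2(A) = 8 / (1000/15369) = 122.9520
bound on ‖Δx‖/‖x‖: κ·ε = 122.9520·1/456 = 0.2696
solve Ax = b  →  x = [-36.6856 49.3308]
2-norm of b is 4.4721; of x, 61.4765
re-solving with b+δb shifts x by Δx of norm 0.1507
relative error = 0.0025
tightness: 0.0025 against a bound of 0.2696 (unrounded ratio ≈ 0.0091)

0.0025
0.2696


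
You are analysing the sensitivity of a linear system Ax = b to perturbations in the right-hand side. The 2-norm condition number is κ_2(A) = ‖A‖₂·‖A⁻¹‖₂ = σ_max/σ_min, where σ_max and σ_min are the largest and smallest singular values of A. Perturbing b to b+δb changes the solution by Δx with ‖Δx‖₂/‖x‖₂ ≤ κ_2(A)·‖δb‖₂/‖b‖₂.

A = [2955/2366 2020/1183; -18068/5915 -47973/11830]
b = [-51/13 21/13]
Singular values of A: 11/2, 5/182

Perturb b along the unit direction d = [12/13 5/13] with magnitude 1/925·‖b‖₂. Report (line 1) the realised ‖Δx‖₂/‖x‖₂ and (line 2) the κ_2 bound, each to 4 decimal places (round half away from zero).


0.0015
0.2164

σ_max = 11/2, σ_min = 5/182
κ = σ_max/σ_min = (11/2)/(5/182) = 200.2000
κ_2(A)·‖δb‖/‖b‖ = 0.2164
solve Ax = b  →  x = [87.0327 -65.9564]
‖b‖₂ = 4.2426 and ‖x‖₂ = 109.2014
with δb = [0.0042 0.0018], A·Δx = δb → ‖Δx‖ = 0.1670
relative error = 0.0015
so the bound overstates the realised error by a factor of ≈ 141.5645 (computed from the unrounded values)


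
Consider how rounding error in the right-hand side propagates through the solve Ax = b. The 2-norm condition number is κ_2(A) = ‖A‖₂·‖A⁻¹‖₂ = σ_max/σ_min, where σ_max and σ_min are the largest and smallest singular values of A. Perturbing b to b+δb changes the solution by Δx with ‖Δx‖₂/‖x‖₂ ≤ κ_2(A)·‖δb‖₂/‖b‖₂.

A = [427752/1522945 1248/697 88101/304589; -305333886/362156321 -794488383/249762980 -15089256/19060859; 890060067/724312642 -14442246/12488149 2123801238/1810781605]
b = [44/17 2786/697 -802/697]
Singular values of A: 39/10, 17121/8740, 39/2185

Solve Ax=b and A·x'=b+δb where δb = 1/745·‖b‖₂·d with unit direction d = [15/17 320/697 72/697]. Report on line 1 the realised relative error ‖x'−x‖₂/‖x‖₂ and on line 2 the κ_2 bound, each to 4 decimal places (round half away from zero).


0.0016
0.2933

largest singular value 39/10, smallest 39/2185
κ_2(A) = (39/10) / (39/2185) = 218.5000
bound on ‖Δx‖/‖x‖: κ·ε = 218.5000·1/745 = 0.2933
solve Ax = b  →  x = [-155.3563 -0.2762 161.5166]
‖b‖ = 4.8990, ‖x‖ = 224.1055
δb = ε·‖b‖·d = [0.0058 0.0030 0.0007]; solving A·Δx = δb gives ‖Δx‖ = 0.3684
realised ‖Δx‖/‖x‖ = 0.0016
so the bound overstates the realised error by a factor of ≈ 178.4068 (computed from the unrounded values)


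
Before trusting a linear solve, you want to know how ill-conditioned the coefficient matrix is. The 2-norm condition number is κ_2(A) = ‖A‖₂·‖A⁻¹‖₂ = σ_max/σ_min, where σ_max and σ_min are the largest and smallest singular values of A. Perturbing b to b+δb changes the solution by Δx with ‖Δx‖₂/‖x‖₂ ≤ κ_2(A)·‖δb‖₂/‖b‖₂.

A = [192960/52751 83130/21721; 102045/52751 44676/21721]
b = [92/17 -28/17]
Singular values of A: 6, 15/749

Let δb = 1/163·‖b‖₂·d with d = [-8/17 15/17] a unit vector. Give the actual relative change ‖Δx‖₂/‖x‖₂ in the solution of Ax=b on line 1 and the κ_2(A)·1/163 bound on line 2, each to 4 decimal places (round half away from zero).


σ_max = 6, σ_min = 15/749
κ = σ_max/σ_min = 6/(15/749) = 299.6000
κ_2(A)·‖δb‖/‖b‖ = 1.8380
solve Ax = b  →  x = [145.0943 -137.2644]
2-norm of b is 5.6569; of x, 199.7344
δb = ε·‖b‖·d = [-0.0163 0.0306]; solving A·Δx = δb gives ‖Δx‖ = 1.7329
dividing the unrounded norms, ‖Δx‖/‖x‖ = 0.0087
realised/bound (from unrounded values) ≈ 0.0047

0.0087
1.8380


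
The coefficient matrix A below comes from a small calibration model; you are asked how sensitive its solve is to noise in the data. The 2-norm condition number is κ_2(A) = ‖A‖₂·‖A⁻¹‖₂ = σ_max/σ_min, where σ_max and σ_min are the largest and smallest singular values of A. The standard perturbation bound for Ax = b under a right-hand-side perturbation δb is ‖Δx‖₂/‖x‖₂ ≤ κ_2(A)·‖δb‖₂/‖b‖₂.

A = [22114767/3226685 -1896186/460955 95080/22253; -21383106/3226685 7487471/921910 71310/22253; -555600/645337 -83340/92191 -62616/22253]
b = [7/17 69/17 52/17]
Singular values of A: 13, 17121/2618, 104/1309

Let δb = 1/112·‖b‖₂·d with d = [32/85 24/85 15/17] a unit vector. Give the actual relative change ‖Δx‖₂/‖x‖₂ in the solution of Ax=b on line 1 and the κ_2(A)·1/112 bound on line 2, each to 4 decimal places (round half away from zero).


from the listed singular values, σ₁ = 13, σ_n = 104/1309
κ = σ_max/σ_min = 13/(104/1309) = 163.6250
bound on ‖Δx‖/‖x‖: κ·ε = 163.6250·1/112 = 1.4609
solve Ax = b  →  x = [-32.1772 -33.4514 19.5051]
‖b‖ = 5.0990, ‖x‖ = 50.3469
re-solving with b+δb shifts x by Δx of norm 0.5730
realised ‖Δx‖/‖x‖ = 0.0114
tightness: 0.0114 against a bound of 1.4609 (unrounded ratio ≈ 0.0078)

0.0114
1.4609


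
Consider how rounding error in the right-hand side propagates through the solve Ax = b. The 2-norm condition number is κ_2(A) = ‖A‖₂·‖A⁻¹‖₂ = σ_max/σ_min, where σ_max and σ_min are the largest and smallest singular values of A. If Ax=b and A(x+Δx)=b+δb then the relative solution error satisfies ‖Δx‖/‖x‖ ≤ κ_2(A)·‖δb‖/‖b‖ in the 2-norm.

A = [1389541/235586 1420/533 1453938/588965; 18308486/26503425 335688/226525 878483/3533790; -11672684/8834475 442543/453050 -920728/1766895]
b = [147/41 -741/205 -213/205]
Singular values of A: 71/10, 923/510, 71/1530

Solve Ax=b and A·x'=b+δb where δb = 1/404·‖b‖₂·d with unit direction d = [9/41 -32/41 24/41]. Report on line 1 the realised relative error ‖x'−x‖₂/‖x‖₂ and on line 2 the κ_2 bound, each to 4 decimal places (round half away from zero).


0.0043
0.3787

from the listed singular values, σ₁ = 71/10, σ_n = 71/1530
condition number: (71/10) ÷ (71/1530) = 153.0000
perturbation bound = 153.0000·1/404 = 0.3787
solve Ax = b  →  x = [-23.9160 -1.3676 60.0702]
2-norm of b is 5.1962; of x, 64.6705
Δx = A⁻¹·δb where δb = 1/404·5.1962·d; ‖Δx‖ = 0.2772
realised ‖Δx‖/‖x‖ = 0.0043
tightness: 0.0043 against a bound of 0.3787 (unrounded ratio ≈ 0.0113)


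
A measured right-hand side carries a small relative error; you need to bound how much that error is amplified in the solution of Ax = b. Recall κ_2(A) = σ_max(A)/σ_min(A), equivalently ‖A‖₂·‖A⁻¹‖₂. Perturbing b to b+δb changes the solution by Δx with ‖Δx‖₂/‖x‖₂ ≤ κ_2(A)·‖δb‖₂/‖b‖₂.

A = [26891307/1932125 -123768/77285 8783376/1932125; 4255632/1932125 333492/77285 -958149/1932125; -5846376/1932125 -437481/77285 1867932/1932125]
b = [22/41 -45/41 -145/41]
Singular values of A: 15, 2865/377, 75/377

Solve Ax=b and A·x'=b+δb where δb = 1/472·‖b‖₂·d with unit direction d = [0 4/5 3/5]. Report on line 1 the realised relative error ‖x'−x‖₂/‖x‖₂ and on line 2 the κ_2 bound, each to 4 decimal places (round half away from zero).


from the listed singular values, σ₁ = 15, σ_n = 75/377
κ_2(A) = 15 / (75/377) = 75.4000
κ_2(A)·‖δb‖/‖b‖ = 0.1597
solve Ax = b  →  x = [4.1381 -3.9698 -13.9498]
2-norm of b is 3.7417; of x, 15.0824
δb = ε·‖b‖·d = [0.0000 0.0063 0.0048]; solving A·Δx = δb gives ‖Δx‖ = 0.0398
relative error = 0.0026
realised/bound (from unrounded values) ≈ 0.0165

0.0026
0.1597


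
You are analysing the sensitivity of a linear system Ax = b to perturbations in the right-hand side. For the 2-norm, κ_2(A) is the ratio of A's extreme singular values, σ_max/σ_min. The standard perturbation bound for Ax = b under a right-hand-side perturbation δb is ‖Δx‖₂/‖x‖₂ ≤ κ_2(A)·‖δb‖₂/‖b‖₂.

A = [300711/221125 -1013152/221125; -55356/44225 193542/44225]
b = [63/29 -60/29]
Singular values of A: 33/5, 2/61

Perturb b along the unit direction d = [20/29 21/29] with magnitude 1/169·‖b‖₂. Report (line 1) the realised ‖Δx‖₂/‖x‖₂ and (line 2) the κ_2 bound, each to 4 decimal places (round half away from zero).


1.1911
1.1911

from the listed singular values, σ₁ = 33/5, σ_n = 2/61
κ = σ_max/σ_min = (33/5)/(2/61) = 201.3000
κ_2(A)·‖δb‖/‖b‖ = 1.1911
solve Ax = b  →  x = [0.1273 -0.4364]
2-norm of b is 3.0000; of x, 0.4545
δb = ε·‖b‖·d = [0.0122 0.0129]; solving A·Δx = δb gives ‖Δx‖ = 0.5414
realised ‖Δx‖/‖x‖ = 1.1911
realised/bound = 1 exactly: the bound is attained for this b and d


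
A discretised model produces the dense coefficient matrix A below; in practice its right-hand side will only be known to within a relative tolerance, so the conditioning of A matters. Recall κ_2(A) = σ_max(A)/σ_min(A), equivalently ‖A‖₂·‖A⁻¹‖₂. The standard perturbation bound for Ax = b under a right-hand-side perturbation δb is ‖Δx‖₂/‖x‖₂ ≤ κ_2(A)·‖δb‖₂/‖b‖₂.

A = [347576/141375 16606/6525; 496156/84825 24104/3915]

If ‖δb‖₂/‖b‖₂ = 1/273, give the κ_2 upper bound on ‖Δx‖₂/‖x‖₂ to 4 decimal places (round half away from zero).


AᵀA = [42849414736/1064390625 26994633008/638634375; 26994633008/638634375 17006903524/383180625]; tr = 964110964/11390625, det = 17909824/284765625
λ_max, λ_min = (964110964/11390625 ± √929477310250769296/129746337890625)/2 = 2116/25, 8464/11390625
σ_max=√(2116/25)=(46/5), σ_min=√(8464/11390625)=(92/3375) → κ = 337.5000
κ_2(A)·‖δb‖/‖b‖ = 1.2363

1.2363


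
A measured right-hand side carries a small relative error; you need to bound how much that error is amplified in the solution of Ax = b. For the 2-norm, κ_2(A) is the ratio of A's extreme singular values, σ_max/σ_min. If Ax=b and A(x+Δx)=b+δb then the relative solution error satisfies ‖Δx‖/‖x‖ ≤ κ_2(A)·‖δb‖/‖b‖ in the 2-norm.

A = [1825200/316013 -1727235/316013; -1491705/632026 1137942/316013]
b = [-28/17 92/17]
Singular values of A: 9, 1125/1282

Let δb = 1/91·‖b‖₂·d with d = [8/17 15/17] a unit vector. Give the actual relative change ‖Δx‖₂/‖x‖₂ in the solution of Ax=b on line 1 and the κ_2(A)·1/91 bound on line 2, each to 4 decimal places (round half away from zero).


largest singular value 9, smallest 1125/1282
κ = σ_max/σ_min = 9/(1125/1282) = 10.2560
bound on ‖Δx‖/‖x‖: κ·ε = 10.2560·1/91 = 0.1127
solve Ax = b  →  x = [2.9943 3.4654]
‖b‖ = 5.6569, ‖x‖ = 4.5798
Δx = A⁻¹·δb where δb = 1/91·5.6569·d; ‖Δx‖ = 0.0708
realised ‖Δx‖/‖x‖ = 0.0155
realised/bound (from unrounded values) ≈ 0.1372

0.0155
0.1127


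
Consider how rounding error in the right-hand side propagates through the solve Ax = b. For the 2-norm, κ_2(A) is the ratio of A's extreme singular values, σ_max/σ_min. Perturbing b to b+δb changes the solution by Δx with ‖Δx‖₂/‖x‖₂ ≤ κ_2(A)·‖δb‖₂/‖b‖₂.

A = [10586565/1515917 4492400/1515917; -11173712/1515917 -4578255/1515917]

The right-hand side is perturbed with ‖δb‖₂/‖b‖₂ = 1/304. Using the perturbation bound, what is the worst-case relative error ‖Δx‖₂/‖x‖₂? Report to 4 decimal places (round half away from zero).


0.5291

form AᵀA = [281720806609/2732466529 117378344160/2732466529; 117378344160/2732466529 48920424025/2732466529] with trace 1956456986/16168441 and determinant 9150625/16168441
char-poly roots: 121 and 75625/16168441
so κ_2 = √(121 / (75625/16168441)) = 160.8400
worst-case relative error ≤ 160.8400 × 1/304 = 0.5291


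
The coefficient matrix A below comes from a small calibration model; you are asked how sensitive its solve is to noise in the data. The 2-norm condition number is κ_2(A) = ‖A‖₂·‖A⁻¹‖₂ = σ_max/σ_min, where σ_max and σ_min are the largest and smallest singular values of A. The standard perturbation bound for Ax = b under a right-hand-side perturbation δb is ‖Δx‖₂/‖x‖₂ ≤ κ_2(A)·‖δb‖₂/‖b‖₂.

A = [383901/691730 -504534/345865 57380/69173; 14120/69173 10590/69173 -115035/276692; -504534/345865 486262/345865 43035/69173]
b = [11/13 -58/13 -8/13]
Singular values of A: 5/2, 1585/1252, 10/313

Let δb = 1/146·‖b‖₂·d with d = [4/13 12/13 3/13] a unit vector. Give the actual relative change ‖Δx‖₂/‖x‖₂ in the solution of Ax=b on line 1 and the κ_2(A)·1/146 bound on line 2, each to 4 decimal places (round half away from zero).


from the listed singular values, σ₁ = 5/2, σ_n = 10/313
κ_2(A) = (5/2) / (10/313) = 78.2500
κ_2(A)·‖δb‖/‖b‖ = 0.5360
solve Ax = b  →  x = [-88.7312 -67.0484 -57.5237]
‖b‖₂ = 4.5826 and ‖x‖₂ = 125.2106
δb = ε·‖b‖·d = [0.0097 0.0290 0.0072]; solving A·Δx = δb gives ‖Δx‖ = 0.9824
relative error = 0.0078
so the bound overstates the realised error by a factor of ≈ 68.3080 (computed from the unrounded values)

0.0078
0.5360


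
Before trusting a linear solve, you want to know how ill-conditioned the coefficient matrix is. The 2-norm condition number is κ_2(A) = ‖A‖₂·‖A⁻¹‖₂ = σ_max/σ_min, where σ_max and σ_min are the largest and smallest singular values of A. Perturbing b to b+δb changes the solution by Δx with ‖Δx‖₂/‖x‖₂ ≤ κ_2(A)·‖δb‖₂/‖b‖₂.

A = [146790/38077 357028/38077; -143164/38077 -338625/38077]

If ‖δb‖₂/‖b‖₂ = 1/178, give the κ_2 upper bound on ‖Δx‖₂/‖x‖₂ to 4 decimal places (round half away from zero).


1.1348

M = AᵀA = [49991956/1723969 119960820/1723969; 119960820/1723969 287914249/1723969]. tr(M)=1999445/10201, det(M)=9604/10201
char-poly roots: 196 and 49/10201
σ_max=√196=14, σ_min=√(49/10201)=(7/101) → κ = 202.0000
bound on ‖Δx‖/‖x‖: κ·ε = 202.0000·1/178 = 1.1348


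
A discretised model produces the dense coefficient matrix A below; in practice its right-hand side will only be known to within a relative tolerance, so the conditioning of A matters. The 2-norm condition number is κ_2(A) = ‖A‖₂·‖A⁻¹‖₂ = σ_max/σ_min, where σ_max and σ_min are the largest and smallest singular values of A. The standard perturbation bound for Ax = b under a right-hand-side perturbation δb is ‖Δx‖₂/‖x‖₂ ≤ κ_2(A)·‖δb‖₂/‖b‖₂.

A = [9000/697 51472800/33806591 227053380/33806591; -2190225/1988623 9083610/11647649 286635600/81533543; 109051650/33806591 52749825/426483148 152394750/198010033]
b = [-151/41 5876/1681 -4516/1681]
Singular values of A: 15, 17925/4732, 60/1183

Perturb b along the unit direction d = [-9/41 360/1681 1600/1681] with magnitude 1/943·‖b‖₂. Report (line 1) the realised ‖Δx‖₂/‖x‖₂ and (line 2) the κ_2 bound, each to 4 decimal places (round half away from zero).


from the listed singular values, σ₁ = 15, σ_n = 60/1183
condition number: 15 ÷ (60/1183) = 295.7500
perturbation bound = 295.7500·1/943 = 0.3136
solve Ax = b  →  x = [-0.7322 19.4128 -3.5415]
‖b‖₂ = 5.7446 and ‖x‖₂ = 19.7467
δb = ε·‖b‖·d = [-0.0013 0.0013 0.0058]; solving A·Δx = δb gives ‖Δx‖ = 0.1201
relative error = 0.0061
realised/bound (from unrounded values) ≈ 0.0194

0.0061
0.3136


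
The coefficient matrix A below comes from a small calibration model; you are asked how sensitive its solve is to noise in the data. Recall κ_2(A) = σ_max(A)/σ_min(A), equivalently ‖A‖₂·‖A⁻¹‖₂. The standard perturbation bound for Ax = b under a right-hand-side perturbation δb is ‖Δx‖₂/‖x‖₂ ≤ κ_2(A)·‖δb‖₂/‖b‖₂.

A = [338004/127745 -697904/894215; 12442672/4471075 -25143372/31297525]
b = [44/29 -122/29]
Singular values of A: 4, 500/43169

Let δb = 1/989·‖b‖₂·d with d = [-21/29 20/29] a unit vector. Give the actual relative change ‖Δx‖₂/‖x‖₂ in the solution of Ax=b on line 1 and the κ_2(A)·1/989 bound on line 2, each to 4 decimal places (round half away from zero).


0.0011
0.3492

from the listed singular values, σ₁ = 4, σ_n = 500/43169
κ_2(A) = 4 / (500/43169) = 345.3520
worst-case relative error ≤ 345.3520 × 1/989 = 0.3492
solve Ax = b  →  x = [-97.1786 -331.3979]
‖b‖₂ = 4.4721 and ‖x‖₂ = 345.3524
re-solving with b+δb shifts x by Δx of norm 0.3904
realised ‖Δx‖/‖x‖ = 0.0011
so the bound overstates the realised error by a factor of ≈ 308.8925 (computed from the unrounded values)


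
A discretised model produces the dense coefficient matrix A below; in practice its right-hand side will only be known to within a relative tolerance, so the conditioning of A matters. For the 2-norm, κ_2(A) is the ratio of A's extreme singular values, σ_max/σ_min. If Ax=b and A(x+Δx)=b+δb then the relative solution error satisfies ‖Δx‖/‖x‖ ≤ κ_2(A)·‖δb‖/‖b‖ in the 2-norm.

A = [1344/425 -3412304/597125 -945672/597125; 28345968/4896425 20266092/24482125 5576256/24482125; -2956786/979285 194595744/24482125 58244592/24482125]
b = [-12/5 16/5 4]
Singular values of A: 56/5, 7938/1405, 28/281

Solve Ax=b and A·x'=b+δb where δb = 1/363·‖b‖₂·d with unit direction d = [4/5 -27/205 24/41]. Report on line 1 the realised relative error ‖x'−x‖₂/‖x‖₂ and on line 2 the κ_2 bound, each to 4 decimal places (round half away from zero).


from the listed singular values, σ₁ = 56/5, σ_n = 28/281
κ = σ_max/σ_min = (56/5)/(28/281) = 112.4000
perturbation bound = 112.4000·1/363 = 0.3096
solve Ax = b  →  x = [0.4566 0.6224 0.1815]
2-norm of b is 5.6569; of x, 0.7930
re-solving with b+δb shifts x by Δx of norm 0.1564
relative error = 0.1972
tightness: 0.1972 against a bound of 0.3096 (unrounded ratio ≈ 0.6369)

0.1972
0.3096


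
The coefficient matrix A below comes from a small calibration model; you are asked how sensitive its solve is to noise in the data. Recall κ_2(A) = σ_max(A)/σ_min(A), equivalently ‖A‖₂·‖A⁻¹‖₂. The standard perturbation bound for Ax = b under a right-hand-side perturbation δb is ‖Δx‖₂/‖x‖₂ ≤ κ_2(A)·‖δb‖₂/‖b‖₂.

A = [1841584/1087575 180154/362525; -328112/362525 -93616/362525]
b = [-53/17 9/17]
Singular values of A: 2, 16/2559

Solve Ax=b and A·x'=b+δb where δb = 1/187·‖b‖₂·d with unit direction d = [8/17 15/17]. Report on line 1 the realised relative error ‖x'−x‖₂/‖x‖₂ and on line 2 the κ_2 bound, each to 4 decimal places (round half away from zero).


0.0169
1.7106

σ_max = 2, σ_min = 16/2559
κ_2(A) = 2 / (16/2559) = 319.8750
bound on ‖Δx‖/‖x‖: κ·ε = 319.8750·1/187 = 1.7106
solve Ax = b  →  x = [43.3425 -153.9600]
‖b‖₂ = 3.1623 and ‖x‖₂ = 159.9445
Δx = A⁻¹·δb where δb = 1/187·3.1623·d; ‖Δx‖ = 2.7046
realised ‖Δx‖/‖x‖ = 0.0169
so the bound overstates the realised error by a factor of ≈ 101.1578 (computed from the unrounded values)


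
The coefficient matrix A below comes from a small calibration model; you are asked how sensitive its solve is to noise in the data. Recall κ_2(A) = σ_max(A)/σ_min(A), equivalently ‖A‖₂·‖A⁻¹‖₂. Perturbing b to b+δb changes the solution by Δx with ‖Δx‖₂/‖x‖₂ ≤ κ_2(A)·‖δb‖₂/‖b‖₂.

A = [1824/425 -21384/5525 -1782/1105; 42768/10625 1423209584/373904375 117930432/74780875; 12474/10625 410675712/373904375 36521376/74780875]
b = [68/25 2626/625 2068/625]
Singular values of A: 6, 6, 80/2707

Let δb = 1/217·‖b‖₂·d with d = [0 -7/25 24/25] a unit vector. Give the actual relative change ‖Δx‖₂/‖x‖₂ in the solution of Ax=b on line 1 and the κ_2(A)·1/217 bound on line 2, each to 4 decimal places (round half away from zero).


0.0138
0.9356

largest singular value 6, smallest 80/2707
κ = σ_max/σ_min = 6/(80/2707) = 203.0250
worst-case relative error ≤ 203.0250 × 1/217 = 0.9356
solve Ax = b  →  x = [0.9020 -25.7755 62.5748]
‖b‖ = 6.0000, ‖x‖ = 67.6816
re-solving with b+δb shifts x by Δx of norm 0.9356
realised ‖Δx‖/‖x‖ = 0.0138
realised/bound (from unrounded values) ≈ 0.0148


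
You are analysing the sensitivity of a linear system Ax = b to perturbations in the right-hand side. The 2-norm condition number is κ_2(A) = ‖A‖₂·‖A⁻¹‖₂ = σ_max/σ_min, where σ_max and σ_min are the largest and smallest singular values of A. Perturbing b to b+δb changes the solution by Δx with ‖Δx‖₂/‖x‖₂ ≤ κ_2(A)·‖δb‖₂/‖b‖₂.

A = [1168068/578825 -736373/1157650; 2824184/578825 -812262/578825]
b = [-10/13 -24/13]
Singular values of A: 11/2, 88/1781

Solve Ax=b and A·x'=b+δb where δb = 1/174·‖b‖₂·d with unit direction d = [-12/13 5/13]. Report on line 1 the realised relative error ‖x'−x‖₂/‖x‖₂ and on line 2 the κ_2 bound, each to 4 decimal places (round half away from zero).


largest singular value 11/2, smallest 88/1781
κ_2(A) = (11/2) / (88/1781) = 111.3125
κ_2(A)·‖δb‖/‖b‖ = 0.6397
solve Ax = b  →  x = [-0.3491 0.1018]
‖b‖ = 2.0000, ‖x‖ = 0.3636
re-solving with b+δb shifts x by Δx of norm 0.2326
realised ‖Δx‖/‖x‖ = 0.6397
tightness: 0.6397 against a bound of 0.6397; the bound is attained (ratio 1)

0.6397
0.6397


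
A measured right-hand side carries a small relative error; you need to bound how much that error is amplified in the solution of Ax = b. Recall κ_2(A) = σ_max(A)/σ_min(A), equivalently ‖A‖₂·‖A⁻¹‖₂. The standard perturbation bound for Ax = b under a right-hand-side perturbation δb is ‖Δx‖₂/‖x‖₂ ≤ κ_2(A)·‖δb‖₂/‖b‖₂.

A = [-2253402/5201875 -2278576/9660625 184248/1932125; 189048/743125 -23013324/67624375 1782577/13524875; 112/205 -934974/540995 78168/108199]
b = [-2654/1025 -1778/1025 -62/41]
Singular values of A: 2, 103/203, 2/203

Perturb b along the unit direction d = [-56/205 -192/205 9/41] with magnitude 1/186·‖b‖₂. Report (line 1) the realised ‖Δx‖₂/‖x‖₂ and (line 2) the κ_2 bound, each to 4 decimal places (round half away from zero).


0.0093
1.0914

largest singular value 2, smallest 2/203
condition number: 2 ÷ (2/203) = 203.0000
perturbation bound = 203.0000·1/186 = 1.0914
solve Ax = b  →  x = [3.5041 79.9819 186.5909]
‖b‖ = 3.4641, ‖x‖ = 203.0407
re-solving with b+δb shifts x by Δx of norm 1.8904
realised ‖Δx‖/‖x‖ = 0.0093
realised/bound (from unrounded values) ≈ 0.0085


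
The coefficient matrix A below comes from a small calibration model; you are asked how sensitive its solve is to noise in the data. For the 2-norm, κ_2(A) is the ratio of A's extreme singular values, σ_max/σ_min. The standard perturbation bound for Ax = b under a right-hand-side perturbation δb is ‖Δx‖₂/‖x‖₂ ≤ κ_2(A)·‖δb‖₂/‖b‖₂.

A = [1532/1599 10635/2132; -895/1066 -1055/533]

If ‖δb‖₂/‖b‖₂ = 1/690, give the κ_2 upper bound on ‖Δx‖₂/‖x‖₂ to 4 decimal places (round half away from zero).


form AᵀA = [98209/60516 21655/3362; 21655/3362 774625/26896] with trace 4381/144 and determinant 3025/576
eigenvalues of AᵀA: λ = (tr ± √(tr²−4·det))/2 = 121/4, 25/144
κ = σ_max/σ_min = (11/2)/(5/12) = 13.2000
perturbation bound = 13.2000·1/690 = 0.0191

0.0191


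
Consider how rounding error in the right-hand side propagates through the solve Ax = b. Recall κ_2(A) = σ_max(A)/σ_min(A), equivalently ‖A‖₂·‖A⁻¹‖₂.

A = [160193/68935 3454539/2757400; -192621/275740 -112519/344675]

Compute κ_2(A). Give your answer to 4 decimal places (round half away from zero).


form AᵀA = [17907664225/3041301904 4773920085/1520650952; 4773920085/1520650952 20390581321/12165207616] with trace 318412589/42094144 and determinant 9150625/673506304
eigenvalues of AᵀA: λ = (tr ± √(tr²−4·det))/2 = 121/16, 75625/42094144
κ_2(A) = √(λ_max/λ_min) = √((121/16) / (75625/42094144)) = 64.8800

64.8800


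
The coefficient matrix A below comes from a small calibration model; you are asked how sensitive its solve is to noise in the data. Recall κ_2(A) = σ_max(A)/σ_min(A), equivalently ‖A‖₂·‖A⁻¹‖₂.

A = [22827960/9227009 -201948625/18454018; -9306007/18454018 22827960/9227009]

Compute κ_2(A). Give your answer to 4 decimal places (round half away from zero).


AᵀA = [1291531705729/202588209604 -1434417694560/50647052401; -1434417694560/50647052401 25501314795025/202588209604]; tr = 7969317817/60258242, det = 174900625/482065936
char-poly roots: 529/4 and 330625/120516484
κ = σ_max/σ_min = (23/2)/(575/10978) = 219.5600

219.5600


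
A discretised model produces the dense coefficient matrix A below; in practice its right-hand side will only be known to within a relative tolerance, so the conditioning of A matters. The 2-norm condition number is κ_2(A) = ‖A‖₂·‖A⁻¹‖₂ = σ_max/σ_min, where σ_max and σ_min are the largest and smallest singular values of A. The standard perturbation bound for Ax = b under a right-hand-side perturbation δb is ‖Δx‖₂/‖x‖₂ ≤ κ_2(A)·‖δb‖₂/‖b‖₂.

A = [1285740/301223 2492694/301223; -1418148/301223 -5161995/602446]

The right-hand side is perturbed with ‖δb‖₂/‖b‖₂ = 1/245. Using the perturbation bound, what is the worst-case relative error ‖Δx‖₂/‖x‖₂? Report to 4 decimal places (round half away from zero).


form AᵀA = [4357040544/107889769 8163130590/107889769; 8163130590/107889769 61236963009/431559076] with trace 272197665/1493284 and determinant 2125764/373321
λ_max, λ_min = (272197665/1493284 ± √74040778921548609/2229897104656)/2 = 729/4, 11664/373321
κ_2(A) = √(λ_max/λ_min) = √((729/4) / (11664/373321)) = 76.3750
bound on ‖Δx‖/‖x‖: κ·ε = 76.3750·1/245 = 0.3117

0.3117


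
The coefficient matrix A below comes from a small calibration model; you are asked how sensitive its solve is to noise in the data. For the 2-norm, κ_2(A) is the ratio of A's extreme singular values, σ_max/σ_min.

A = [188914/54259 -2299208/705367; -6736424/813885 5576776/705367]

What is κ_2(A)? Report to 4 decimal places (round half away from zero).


280.6500

AᵀA = [53409320671876/662408793225 -3390985876208/44160586215; -3390985876208/44160586215 215306437760/2944039081]; tr = 121109713636/787644225, det = 236421376/787644225
solving λ² − 121109713636/787644225·λ + 236421376/787644225 = 0 gives λ = 3844/25, 61504/31505769
so κ_2 = √((3844/25) / (61504/31505769)) = 280.6500


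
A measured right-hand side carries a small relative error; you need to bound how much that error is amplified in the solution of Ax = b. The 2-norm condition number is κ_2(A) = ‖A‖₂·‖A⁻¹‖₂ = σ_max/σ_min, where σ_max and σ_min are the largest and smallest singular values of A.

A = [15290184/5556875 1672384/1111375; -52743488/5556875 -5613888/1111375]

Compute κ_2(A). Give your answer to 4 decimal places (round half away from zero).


326.8750

AᵀA = [4825064405056/49406175625 514667349504/9881235125; 514667349504/9881235125 54900170752/1976247025]; tr = 21444874304/170955625, det = 629407744/4273890625
eigenvalues of AᵀA: λ = (tr ± √(tr²−4·det))/2 = 3136/25, 200704/170955625
σ_max=√(3136/25)=(56/5), σ_min=√(200704/170955625)=(448/13075) → κ = 326.8750


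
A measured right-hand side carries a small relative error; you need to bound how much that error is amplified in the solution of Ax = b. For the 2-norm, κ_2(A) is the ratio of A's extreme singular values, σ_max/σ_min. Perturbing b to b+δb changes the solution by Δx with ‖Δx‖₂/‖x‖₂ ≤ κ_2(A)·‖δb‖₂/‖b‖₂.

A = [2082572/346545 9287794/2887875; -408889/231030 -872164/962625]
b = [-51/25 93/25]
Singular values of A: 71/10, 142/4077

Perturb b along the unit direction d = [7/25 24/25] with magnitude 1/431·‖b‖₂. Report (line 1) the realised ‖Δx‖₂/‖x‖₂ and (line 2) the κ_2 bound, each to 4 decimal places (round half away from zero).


0.0033
0.4730

largest singular value 71/10, smallest 142/4077
κ = σ_max/σ_min = (71/10)/(142/4077) = 203.8500
perturbation bound = 203.8500·1/431 = 0.4730
solve Ax = b  →  x = [-40.9064 75.8016]
‖b‖₂ = 4.2426 and ‖x‖₂ = 86.1348
with δb = [0.0028 0.0094], A·Δx = δb → ‖Δx‖ = 0.2826
realised ‖Δx‖/‖x‖ = 0.0033
tightness: 0.0033 against a bound of 0.4730 (unrounded ratio ≈ 0.0069)


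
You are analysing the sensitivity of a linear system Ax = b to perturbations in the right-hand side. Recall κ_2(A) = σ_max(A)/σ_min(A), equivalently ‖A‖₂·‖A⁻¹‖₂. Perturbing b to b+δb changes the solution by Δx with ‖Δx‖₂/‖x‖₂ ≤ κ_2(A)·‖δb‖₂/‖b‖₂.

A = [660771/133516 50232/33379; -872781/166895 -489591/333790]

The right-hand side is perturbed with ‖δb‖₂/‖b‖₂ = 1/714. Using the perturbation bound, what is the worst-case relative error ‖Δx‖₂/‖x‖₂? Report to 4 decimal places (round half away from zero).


0.1290

form AᵀA = [27471349161/529920400 1001431431/66240050; 1001431431/66240050 585047241/132480100] with trace 1192461525/21196816 and determinant 31640625/84787264
solving λ² − 1192461525/21196816·λ + 31640625/84787264 = 0 gives λ = 225/4, 140625/21196816
so κ_2 = √((225/4) / (140625/21196816)) = 92.0800
worst-case relative error ≤ 92.0800 × 1/714 = 0.1290
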